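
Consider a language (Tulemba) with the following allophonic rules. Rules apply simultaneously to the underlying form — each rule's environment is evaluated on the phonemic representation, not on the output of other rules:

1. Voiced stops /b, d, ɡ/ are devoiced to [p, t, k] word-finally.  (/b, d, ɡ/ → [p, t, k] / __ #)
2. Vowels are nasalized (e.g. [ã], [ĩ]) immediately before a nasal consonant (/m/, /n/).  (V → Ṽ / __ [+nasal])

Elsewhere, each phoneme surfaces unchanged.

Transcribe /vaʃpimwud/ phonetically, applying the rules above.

[vaʃpĩmwut]

/v/ — not in any rule's target class → [v].
/a/ (between /v/ and /ʃ/) is in the target of rule 2 but the environment (before a nasal consonant) is not met → [a].
/ʃ/ — not in any rule's target class → [ʃ].
/p/ (between /ʃ/ and /i/) is unaffected → [p].
/i/ (between /p/ and /m/): before a nasal consonant, so rule 2 applies → [ĩ].
/m/ (between /i/ and /w/) is unaffected → [m].
/w/ (between /m/ and /u/): no rule targets it → [w].
/u/ (between /w/ and /d/) is in the target of rule 2 but the environment (before a nasal consonant) is not met → [u].
Rule 1 applies to /d/ (word-final: word-finally) → [t].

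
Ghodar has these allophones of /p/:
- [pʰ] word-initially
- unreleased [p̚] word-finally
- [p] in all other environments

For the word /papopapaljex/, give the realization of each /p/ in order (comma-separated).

Occurrence 1 (position 1): word-initially → [pʰ].
Occurrence 2 (position 3): no conditioning environment matches → elsewhere allophone [p].
Occurrence 3 (position 5): no conditioning environment matches → elsewhere allophone [p].
Occurrence 4 (position 7): no conditioning environment matches → elsewhere allophone [p].

[pʰ], [p], [p], [p]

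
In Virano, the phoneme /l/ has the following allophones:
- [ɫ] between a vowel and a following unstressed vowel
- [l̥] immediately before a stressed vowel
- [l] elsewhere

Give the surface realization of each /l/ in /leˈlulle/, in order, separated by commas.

Occurrence 1 (position 1): no conditioning environment matches → elsewhere allophone [l].
Occurrence 2 (position 3): immediately before a stressed vowel → [l̥].
Occurrence 3 (position 5): no conditioning environment matches → elsewhere allophone [l].
Occurrence 4 (position 6): no conditioning environment matches → elsewhere allophone [l].

[l], [l̥], [l], [l]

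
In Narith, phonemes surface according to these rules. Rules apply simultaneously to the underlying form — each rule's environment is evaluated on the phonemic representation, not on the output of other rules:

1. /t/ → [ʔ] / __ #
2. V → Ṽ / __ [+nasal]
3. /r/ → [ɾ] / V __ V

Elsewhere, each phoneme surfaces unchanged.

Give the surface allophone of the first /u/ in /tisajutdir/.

[u]

/u/ (between /j/ and /t/) is in the target of rule 2 but the environment (before a nasal consonant) is not met → [u].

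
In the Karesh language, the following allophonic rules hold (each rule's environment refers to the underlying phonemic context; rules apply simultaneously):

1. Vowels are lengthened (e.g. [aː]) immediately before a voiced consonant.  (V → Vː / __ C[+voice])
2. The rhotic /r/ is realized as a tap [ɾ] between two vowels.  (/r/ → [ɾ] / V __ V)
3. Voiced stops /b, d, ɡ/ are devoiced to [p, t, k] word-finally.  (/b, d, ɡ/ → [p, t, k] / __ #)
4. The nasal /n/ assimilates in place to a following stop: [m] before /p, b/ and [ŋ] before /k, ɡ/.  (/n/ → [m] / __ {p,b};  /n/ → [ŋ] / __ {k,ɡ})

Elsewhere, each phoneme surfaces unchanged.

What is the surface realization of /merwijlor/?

/e/ (between /m/ and /r/) occurs before a voiced consonant → [eː] by rule 1.
/r/ (between /e/ and /w/) is in the target of rule 2 but the environment (between two vowels) is not met → [r].
/i/ — between /w/ and /j/, before a voiced consonant — surfaces as [iː] (rule 1).
/o/ — between /l/ and /r/, before a voiced consonant — surfaces as [oː] (rule 1).
/r/ (word-final): rule 2 targets it, but not between two vowels → unchanged [r].

[meːrwiːjloːr]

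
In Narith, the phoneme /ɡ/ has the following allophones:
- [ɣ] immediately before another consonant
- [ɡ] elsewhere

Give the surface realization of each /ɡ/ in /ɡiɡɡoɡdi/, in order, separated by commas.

[ɡ], [ɣ], [ɡ], [ɣ]

Occurrence 1 (position 1): no conditioning environment matches → elsewhere allophone [ɡ].
Occurrence 2 (position 3): immediately before another consonant → [ɣ].
Occurrence 3 (position 4): no conditioning environment matches → elsewhere allophone [ɡ].
Occurrence 4 (position 6): immediately before another consonant → [ɣ].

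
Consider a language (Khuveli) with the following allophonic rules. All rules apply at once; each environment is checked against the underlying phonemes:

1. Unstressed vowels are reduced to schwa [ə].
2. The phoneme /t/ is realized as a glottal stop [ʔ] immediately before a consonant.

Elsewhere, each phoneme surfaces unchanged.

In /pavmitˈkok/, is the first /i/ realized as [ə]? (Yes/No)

Yes

/i/ — between /m/ and /t/, in an unstressed syllable — surfaces as [ə] (rule 1).
The actual realization is [ə], which matches [ə].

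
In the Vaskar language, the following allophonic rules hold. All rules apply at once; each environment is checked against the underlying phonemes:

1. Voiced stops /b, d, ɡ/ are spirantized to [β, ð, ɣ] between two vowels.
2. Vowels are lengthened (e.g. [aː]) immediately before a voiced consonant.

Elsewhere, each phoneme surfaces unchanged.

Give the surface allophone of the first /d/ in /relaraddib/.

/d/ (between /a/ and /d/): rule 1 targets it, but not between two vowels → unchanged [d].

[d]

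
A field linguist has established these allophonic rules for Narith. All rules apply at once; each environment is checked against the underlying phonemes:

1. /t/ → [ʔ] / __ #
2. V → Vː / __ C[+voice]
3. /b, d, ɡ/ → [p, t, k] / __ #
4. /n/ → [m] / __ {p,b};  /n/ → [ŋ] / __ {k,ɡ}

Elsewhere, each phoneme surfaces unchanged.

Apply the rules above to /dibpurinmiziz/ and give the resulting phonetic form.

/d/ (word-initial) fails the environment for rule 3, so it stays [d].
/i/ meets the environment for rule 2 (before a voiced consonant) → [iː].
/b/ (between /i/ and /p/) fails the environment for rule 3, so it stays [b].
/p/ (between /b/ and /u/): no rule targets it → [p].
Rule 2 applies to /u/ (between /p/ and /r/: before a voiced consonant) → [uː].
/r/ — not in any rule's target class → [r].
/i/ — between /r/ and /n/, before a voiced consonant — surfaces as [iː] (rule 2).
/n/ — between /i/ and /m/; rule 4 does not apply here → [n].
/m/ (between /n/ and /i/) is unaffected → [m].
/i/ — between /m/ and /z/, before a voiced consonant — surfaces as [iː] (rule 2).
/z/ — not in any rule's target class → [z].
/i/ meets the environment for rule 2 (before a voiced consonant) → [iː].
/z/ (word-final): no rule targets it → [z].

[diːbpuːriːnmiːziːz]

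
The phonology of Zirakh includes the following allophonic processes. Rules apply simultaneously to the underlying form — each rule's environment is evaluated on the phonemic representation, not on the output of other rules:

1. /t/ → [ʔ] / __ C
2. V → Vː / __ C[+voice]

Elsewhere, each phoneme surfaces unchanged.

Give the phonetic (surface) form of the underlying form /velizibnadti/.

/e/ — between /v/ and /l/, before a voiced consonant — surfaces as [eː] (rule 2).
/i/ meets the environment for rule 2 (before a voiced consonant) → [iː].
/i/ (between /z/ and /b/): before a voiced consonant, so rule 2 applies → [iː].
/a/ — between /n/ and /d/, before a voiced consonant — surfaces as [aː] (rule 2).
/t/ (between /d/ and /i/) is in the target of rule 1 but the environment (immediately before a consonant) is not met → [t].
/i/ (word-final): rule 2 targets it, but not before a voiced consonant → unchanged [i].

[veːliːziːbnaːdti]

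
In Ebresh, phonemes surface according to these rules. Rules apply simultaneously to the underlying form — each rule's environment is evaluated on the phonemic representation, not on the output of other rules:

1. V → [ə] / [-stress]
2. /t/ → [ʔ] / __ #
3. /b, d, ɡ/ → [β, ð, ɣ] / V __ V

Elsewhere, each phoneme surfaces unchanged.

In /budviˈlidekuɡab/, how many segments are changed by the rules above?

Segments that undergo a rule: /u/ → [ə] (rule 1); /i/ → [ə] (rule 1); /d/ → [ð] (rule 3); /e/ → [ə] (rule 1); /u/ → [ə] (rule 1); /ɡ/ → [ɣ] (rule 3); /a/ → [ə] (rule 1).
All other segments surface unchanged.

7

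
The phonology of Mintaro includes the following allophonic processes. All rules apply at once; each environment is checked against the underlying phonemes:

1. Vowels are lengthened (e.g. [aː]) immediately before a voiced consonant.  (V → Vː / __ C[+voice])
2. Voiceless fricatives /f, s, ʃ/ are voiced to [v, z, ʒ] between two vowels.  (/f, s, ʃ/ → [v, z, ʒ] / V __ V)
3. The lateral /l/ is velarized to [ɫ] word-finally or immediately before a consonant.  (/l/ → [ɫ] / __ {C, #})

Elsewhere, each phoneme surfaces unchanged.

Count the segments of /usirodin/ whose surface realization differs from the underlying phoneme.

4

Segments that undergo a rule: /s/ → [z] (rule 2); /i/ → [iː] (rule 1); /o/ → [oː] (rule 1); /i/ → [iː] (rule 1).
All other segments surface unchanged.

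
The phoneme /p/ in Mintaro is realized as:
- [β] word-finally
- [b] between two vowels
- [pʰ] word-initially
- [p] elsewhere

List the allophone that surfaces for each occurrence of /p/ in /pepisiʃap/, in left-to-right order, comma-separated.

Occurrence 1 (position 1): word-initially → [pʰ].
Occurrence 2 (position 3): between two vowels → [b].
Occurrence 3 (position 9): word-finally → [β].

[pʰ], [b], [β]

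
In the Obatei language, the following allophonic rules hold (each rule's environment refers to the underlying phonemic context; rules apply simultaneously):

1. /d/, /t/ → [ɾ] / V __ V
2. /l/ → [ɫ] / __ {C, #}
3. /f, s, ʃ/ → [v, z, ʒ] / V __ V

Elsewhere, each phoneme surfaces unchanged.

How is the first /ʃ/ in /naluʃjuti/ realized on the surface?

[ʃ]

/ʃ/ — between /u/ and /j/; rule 3 does not apply here → [ʃ].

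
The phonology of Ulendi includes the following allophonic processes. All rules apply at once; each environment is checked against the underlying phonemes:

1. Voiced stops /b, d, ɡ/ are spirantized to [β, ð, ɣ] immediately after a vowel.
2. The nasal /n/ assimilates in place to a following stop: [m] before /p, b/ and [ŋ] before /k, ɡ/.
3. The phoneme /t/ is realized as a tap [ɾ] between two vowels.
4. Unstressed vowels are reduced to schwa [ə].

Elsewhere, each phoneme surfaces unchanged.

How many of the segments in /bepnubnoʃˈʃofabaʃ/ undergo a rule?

7

Segments that undergo a rule: /e/ → [ə] (rule 4); /u/ → [ə] (rule 4); /b/ → [β] (rule 1); /o/ → [ə] (rule 4); /a/ → [ə] (rule 4); /b/ → [β] (rule 1); /a/ → [ə] (rule 4).
All other segments surface unchanged.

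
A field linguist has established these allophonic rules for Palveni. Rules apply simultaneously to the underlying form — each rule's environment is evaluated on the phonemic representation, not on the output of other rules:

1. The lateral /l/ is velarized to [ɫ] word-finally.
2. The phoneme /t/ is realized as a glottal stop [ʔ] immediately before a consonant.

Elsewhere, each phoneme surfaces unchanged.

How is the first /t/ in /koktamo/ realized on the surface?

/t/ (between /k/ and /a/): rule 2 targets it, but not immediately before a consonant → unchanged [t].

[t]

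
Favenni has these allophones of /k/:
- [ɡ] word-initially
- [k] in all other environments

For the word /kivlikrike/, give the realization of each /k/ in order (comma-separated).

Occurrence 1 (position 1): word-initially → [ɡ].
Occurrence 2 (position 6): no conditioning environment matches → elsewhere allophone [k].
Occurrence 3 (position 9): no conditioning environment matches → elsewhere allophone [k].

[ɡ], [k], [k]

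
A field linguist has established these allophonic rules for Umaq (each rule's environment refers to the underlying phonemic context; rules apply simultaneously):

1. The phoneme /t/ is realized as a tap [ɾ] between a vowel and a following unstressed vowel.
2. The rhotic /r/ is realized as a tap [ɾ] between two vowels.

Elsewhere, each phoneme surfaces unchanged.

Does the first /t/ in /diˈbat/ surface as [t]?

Yes

/t/ — word-final; rule 1 does not apply here → [t].
The actual realization is [t], which matches [t].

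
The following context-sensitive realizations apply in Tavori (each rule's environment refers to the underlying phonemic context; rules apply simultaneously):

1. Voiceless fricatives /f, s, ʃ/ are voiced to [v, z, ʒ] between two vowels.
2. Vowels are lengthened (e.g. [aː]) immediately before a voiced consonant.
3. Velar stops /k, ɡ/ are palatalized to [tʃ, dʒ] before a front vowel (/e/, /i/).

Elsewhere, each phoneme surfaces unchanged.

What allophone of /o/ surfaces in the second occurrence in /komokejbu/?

/o/ (between /m/ and /k/) is in the target of rule 2 but the environment (before a voiced consonant) is not met → [o].

[o]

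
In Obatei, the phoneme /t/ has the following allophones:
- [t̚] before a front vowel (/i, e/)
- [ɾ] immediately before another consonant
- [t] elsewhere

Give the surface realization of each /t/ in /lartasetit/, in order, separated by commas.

[t], [t̚], [t]

Occurrence 1 (position 4): no conditioning environment matches → elsewhere allophone [t].
Occurrence 2 (position 8): before a front vowel (/i, e/) → [t̚].
Occurrence 3 (position 10): no conditioning environment matches → elsewhere allophone [t].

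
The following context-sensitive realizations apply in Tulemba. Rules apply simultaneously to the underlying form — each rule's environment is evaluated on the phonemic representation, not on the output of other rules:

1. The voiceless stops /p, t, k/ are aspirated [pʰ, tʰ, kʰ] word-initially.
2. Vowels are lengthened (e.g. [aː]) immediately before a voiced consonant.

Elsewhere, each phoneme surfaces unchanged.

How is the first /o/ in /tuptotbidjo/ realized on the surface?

[o]

/o/ (between /t/ and /t/): rule 2 targets it, but not before a voiced consonant → unchanged [o].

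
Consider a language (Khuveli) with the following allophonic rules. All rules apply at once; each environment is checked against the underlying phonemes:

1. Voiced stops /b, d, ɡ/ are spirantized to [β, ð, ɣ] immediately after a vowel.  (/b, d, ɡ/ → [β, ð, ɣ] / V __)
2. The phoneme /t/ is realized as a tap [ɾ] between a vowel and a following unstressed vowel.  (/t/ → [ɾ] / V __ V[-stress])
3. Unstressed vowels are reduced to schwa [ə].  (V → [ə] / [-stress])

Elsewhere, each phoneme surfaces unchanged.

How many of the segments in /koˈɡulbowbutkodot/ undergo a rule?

7

Segments that undergo a rule: /o/ → [ə] (rule 3); /ɡ/ → [ɣ] (rule 1); /o/ → [ə] (rule 3); /u/ → [ə] (rule 3); /o/ → [ə] (rule 3); /d/ → [ð] (rule 1); /o/ → [ə] (rule 3).
All other segments surface unchanged.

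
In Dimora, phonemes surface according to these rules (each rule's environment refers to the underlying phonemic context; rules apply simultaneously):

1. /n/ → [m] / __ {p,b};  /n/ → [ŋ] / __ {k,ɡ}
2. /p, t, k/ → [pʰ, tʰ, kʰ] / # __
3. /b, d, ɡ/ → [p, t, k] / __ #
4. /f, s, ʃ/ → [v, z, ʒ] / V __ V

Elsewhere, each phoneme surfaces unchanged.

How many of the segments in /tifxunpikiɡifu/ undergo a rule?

3

Segments that undergo a rule: /t/ → [tʰ] (rule 2); /n/ → [m] (rule 1); /f/ → [v] (rule 4).
All other segments surface unchanged.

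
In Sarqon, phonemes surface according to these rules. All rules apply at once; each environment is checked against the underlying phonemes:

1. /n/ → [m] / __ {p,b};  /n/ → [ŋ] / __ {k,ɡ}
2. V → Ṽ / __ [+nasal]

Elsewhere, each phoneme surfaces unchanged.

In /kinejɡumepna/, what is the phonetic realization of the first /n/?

[n]

/n/ (between /i/ and /e/) fails the environment for rule 1, so it stays [n].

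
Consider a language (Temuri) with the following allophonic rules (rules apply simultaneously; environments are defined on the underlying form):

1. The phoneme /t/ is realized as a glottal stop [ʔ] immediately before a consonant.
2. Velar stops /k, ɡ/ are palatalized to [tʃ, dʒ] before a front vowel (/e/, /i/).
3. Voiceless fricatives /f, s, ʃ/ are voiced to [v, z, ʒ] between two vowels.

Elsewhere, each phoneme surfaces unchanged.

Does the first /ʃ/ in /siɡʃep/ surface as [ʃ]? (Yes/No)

/ʃ/ (between /ɡ/ and /e/): rule 3 targets it, but not between two vowels → unchanged [ʃ].
The actual realization is [ʃ], which matches [ʃ].

Yes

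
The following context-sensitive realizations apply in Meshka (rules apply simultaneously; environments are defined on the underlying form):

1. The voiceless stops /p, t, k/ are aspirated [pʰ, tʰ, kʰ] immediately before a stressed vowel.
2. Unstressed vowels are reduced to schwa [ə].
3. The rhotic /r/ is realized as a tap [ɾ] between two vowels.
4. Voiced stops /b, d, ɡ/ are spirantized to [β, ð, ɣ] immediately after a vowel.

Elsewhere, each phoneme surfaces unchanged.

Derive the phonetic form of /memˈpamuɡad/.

/m/ stays [m].
/e/ (between /m/ and /m/) occurs in an unstressed syllable → [ə] by rule 2.
/m/ (between /e/ and /p/): no rule targets it → [m].
Rule 1 applies to /p/ (between /m/ and /a/: immediately before a stressed vowel) → [pʰ].
/a/ (between /p/ and /m/): rule 2 targets it, but not in an unstressed syllable → unchanged [a].
/m/ stays [m].
/u/ — between /m/ and /ɡ/, in an unstressed syllable — surfaces as [ə] (rule 2).
/ɡ/ (between /u/ and /a/): immediately after a vowel, so rule 4 applies → [ɣ].
/a/ meets the environment for rule 2 (in an unstressed syllable) → [ə].
/d/ (word-final): immediately after a vowel, so rule 4 applies → [ð].

[məmˈpʰaməɣəð]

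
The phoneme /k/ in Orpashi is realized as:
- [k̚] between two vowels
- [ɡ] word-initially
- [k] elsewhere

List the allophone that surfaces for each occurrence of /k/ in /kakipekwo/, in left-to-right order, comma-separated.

[ɡ], [k̚], [k]

Occurrence 1 (position 1): word-initially → [ɡ].
Occurrence 2 (position 3): between two vowels → [k̚].
Occurrence 3 (position 7): no conditioning environment matches → elsewhere allophone [k].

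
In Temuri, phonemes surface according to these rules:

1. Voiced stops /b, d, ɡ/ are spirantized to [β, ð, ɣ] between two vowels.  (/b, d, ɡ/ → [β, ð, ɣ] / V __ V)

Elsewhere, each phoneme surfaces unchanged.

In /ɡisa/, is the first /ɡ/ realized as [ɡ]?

Yes

/ɡ/ (word-initial) fails the environment for rule 1, so it stays [ɡ].
The actual realization is [ɡ], which matches [ɡ].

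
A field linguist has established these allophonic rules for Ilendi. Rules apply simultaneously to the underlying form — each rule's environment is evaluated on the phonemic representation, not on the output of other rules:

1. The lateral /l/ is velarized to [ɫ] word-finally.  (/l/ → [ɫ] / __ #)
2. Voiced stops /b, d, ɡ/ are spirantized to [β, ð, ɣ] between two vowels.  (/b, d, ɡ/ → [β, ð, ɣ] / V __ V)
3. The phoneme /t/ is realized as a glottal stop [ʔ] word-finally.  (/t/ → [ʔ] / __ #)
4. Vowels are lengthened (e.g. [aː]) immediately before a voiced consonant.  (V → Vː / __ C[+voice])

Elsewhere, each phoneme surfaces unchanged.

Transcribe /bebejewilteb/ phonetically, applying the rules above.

/b/ (word-initial): rule 2 targets it, but not between two vowels → unchanged [b].
/e/ (between /b/ and /b/) occurs before a voiced consonant → [eː] by rule 4.
/b/ (between /e/ and /e/) occurs between two vowels → [β] by rule 2.
/e/ — between /b/ and /j/, before a voiced consonant — surfaces as [eː] (rule 4).
/j/ — not in any rule's target class → [j].
/e/ (between /j/ and /w/): before a voiced consonant, so rule 4 applies → [eː].
/w/ (between /e/ and /i/) is unaffected → [w].
/i/ (between /w/ and /l/) occurs before a voiced consonant → [iː] by rule 4.
/l/ — between /i/ and /t/; rule 1 does not apply here → [l].
/t/ (between /l/ and /e/) fails the environment for rule 3, so it stays [t].
/e/ meets the environment for rule 4 (before a voiced consonant) → [eː].
/b/ — word-final; rule 2 does not apply here → [b].

[beːβeːjeːwiːlteːb]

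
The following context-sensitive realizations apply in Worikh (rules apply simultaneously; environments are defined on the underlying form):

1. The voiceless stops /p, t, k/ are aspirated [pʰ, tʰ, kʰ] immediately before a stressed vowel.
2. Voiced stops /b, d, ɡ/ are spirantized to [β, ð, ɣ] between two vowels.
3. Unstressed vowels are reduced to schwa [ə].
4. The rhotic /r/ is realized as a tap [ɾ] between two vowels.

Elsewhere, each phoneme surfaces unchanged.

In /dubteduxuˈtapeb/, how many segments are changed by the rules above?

Segments that undergo a rule: /u/ → [ə] (rule 3); /e/ → [ə] (rule 3); /d/ → [ð] (rule 2); /u/ → [ə] (rule 3); /u/ → [ə] (rule 3); /t/ → [tʰ] (rule 1); /e/ → [ə] (rule 3).
All other segments surface unchanged.

7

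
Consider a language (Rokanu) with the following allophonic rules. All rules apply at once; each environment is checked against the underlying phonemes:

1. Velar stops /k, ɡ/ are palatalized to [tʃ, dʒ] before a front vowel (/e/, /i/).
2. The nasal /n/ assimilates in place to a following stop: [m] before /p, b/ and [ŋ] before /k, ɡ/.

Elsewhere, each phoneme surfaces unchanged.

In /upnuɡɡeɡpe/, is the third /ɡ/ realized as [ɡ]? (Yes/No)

Yes

/ɡ/ (between /e/ and /p/) fails the environment for rule 1, so it stays [ɡ].
The actual realization is [ɡ], which matches [ɡ].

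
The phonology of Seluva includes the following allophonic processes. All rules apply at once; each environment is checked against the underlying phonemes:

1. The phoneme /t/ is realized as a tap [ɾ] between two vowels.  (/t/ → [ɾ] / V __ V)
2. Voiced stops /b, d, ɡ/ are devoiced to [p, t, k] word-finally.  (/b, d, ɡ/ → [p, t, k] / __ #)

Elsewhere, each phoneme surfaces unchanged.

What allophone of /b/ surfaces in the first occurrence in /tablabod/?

/b/ (between /a/ and /l/) is in the target of rule 2 but the environment (word-finally) is not met → [b].

[b]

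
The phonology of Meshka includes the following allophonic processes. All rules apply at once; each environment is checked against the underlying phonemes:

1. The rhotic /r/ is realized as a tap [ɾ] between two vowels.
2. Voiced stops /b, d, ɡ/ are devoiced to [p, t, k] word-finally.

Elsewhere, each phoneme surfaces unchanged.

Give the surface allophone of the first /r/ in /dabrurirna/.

/r/ (between /b/ and /u/): rule 1 targets it, but not between two vowels → unchanged [r].

[r]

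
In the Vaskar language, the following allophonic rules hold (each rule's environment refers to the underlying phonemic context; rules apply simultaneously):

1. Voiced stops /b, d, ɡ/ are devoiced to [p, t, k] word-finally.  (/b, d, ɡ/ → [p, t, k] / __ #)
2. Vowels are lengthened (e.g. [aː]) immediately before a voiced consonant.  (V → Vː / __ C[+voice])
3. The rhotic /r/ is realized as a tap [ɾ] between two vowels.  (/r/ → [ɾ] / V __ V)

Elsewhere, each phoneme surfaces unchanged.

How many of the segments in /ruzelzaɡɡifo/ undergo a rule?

Segments that undergo a rule: /u/ → [uː] (rule 2); /e/ → [eː] (rule 2); /a/ → [aː] (rule 2).
All other segments surface unchanged.

3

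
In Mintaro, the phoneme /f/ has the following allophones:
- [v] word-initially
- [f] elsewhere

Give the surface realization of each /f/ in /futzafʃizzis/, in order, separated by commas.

Occurrence 1 (position 1): word-initially → [v].
Occurrence 2 (position 6): no conditioning environment matches → elsewhere allophone [f].

[v], [f]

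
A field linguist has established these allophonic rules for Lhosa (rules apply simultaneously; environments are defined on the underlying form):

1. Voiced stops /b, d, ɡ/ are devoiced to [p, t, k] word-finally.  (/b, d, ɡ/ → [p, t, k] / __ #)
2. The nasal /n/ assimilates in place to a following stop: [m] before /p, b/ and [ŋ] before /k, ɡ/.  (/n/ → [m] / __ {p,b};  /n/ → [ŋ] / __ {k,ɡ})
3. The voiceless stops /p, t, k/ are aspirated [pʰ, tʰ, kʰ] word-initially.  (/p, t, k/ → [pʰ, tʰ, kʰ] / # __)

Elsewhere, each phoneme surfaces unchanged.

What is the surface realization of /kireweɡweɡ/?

/k/ (word-initial): word-initially, so rule 3 applies → [kʰ].
/ɡ/ (between /e/ and /w/): rule 1 targets it, but not word-finally → unchanged [ɡ].
/ɡ/ (word-final) occurs word-finally → [k] by rule 1.

[kʰireweɡwek]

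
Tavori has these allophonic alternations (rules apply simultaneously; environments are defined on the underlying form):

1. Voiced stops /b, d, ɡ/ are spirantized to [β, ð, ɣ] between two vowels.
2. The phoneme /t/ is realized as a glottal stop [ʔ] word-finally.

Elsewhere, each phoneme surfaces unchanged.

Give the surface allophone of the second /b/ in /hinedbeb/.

/b/ (word-final) fails the environment for rule 1, so it stays [b].

[b]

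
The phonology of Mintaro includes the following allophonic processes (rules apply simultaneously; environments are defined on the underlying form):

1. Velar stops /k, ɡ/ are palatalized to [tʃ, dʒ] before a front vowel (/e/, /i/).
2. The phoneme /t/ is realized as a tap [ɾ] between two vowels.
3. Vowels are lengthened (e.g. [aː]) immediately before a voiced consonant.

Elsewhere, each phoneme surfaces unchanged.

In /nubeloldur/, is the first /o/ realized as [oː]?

Rule 3 applies to /o/ (between /l/ and /l/: before a voiced consonant) → [oː].
The actual realization is [oː], which matches [oː].

Yes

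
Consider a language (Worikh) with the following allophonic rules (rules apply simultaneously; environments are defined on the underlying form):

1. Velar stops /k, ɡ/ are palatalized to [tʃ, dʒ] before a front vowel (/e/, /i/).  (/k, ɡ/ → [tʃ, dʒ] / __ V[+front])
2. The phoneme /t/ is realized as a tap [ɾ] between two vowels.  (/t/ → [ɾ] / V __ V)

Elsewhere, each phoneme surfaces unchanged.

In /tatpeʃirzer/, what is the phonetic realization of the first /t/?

/t/ (word-initial) fails the environment for rule 2, so it stays [t].

[t]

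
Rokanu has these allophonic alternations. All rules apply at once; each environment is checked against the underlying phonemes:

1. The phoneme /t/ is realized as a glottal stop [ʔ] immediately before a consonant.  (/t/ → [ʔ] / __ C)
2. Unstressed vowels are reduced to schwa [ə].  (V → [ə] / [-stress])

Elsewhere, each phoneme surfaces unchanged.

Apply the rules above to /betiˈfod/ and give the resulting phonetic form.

/b/ stays [b].
/e/ (between /b/ and /t/): in an unstressed syllable, so rule 2 applies → [ə].
/t/ (between /e/ and /i/): rule 1 targets it, but not immediately before a consonant → unchanged [t].
/i/ (between /t/ and /f/) occurs in an unstressed syllable → [ə] by rule 2.
/f/ stays [f].
/o/ — between /f/ and /d/; rule 2 does not apply here → [o].
/d/ (word-final): no rule targets it → [d].

[bətəˈfod]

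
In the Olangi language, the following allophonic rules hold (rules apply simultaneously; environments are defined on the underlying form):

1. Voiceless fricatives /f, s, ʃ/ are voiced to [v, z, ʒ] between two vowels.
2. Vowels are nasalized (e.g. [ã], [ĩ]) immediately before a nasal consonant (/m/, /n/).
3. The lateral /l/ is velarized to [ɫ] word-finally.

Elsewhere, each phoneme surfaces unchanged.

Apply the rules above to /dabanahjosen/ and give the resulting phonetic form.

[dabãnahjozẽn]

/d/ stays [d].
/a/ — between /d/ and /b/; rule 2 does not apply here → [a].
/b/ (between /a/ and /a/) is unaffected → [b].
/a/ — between /b/ and /n/, before a nasal consonant — surfaces as [ã] (rule 2).
/n/ (between /a/ and /a/) is unaffected → [n].
/a/ (between /n/ and /h/) fails the environment for rule 2, so it stays [a].
/h/ stays [h].
/j/ (between /h/ and /o/) is unaffected → [j].
/o/ (between /j/ and /s/): rule 2 targets it, but not before a nasal consonant → unchanged [o].
Rule 1 applies to /s/ (between /o/ and /e/: between two vowels) → [z].
Rule 2 applies to /e/ (between /s/ and /n/: before a nasal consonant) → [ẽ].
/n/ — not in any rule's target class → [n].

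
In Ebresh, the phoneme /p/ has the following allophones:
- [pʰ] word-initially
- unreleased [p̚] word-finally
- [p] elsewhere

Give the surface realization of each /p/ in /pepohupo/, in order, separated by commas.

[pʰ], [p], [p]

Occurrence 1 (position 1): word-initially → [pʰ].
Occurrence 2 (position 3): no conditioning environment matches → elsewhere allophone [p].
Occurrence 3 (position 7): no conditioning environment matches → elsewhere allophone [p].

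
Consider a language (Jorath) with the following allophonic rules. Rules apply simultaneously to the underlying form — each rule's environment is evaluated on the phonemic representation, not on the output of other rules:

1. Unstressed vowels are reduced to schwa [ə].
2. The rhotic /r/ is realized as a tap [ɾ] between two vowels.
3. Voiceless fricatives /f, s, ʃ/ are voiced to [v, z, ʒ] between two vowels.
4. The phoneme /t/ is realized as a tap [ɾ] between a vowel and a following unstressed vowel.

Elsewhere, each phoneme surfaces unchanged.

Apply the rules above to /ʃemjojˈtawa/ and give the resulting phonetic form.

[ʃəmjəjˈtawə]

/ʃ/ — word-initial; rule 3 does not apply here → [ʃ].
/e/ meets the environment for rule 1 (in an unstressed syllable) → [ə].
/m/ — not in any rule's target class → [m].
/j/ stays [j].
/o/ meets the environment for rule 1 (in an unstressed syllable) → [ə].
/j/ (between /o/ and /t/) is unaffected → [j].
/t/ (between /j/ and /a/): rule 4 targets it, but not between a vowel and a following unstressed vowel → unchanged [t].
/a/ (between /t/ and /w/): rule 1 targets it, but not in an unstressed syllable → unchanged [a].
/w/ stays [w].
/a/ (word-final): in an unstressed syllable, so rule 1 applies → [ə].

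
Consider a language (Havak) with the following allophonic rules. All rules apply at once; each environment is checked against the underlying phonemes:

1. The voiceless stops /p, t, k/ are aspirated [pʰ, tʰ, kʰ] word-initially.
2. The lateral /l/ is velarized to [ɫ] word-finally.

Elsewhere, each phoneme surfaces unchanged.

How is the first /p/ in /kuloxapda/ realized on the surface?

/p/ (between /a/ and /d/): rule 1 targets it, but not word-initially → unchanged [p].

[p]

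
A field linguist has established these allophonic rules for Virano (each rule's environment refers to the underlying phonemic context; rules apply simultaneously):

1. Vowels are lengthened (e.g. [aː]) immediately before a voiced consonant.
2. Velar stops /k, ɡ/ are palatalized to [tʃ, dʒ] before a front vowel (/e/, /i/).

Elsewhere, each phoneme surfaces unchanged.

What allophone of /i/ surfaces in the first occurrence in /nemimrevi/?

/i/ (between /m/ and /m/) occurs before a voiced consonant → [iː] by rule 1.

[iː]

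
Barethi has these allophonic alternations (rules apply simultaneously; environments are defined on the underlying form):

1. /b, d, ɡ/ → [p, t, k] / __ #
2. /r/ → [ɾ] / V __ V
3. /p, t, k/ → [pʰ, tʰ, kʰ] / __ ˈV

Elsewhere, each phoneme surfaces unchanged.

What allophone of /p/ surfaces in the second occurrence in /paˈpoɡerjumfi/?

[pʰ]

/p/ (between /a/ and /o/) occurs immediately before a stressed vowel → [pʰ] by rule 3.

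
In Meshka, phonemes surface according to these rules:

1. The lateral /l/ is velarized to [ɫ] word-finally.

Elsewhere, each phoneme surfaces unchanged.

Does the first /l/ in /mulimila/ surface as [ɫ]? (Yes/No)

No

/l/ — between /u/ and /i/; rule 1 does not apply here → [l].
The actual realization is [l], not [ɫ].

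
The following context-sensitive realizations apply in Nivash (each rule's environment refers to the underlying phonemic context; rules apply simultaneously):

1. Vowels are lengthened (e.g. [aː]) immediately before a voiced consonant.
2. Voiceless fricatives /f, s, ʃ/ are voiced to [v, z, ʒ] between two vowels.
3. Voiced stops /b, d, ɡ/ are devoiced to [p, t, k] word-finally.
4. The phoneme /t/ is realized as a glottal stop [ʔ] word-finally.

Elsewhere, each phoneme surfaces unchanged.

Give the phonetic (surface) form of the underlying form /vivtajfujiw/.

[viːvtaːjfuːjiːw]

/v/ — not in any rule's target class → [v].
/i/ (between /v/ and /v/): before a voiced consonant, so rule 1 applies → [iː].
/v/ (between /i/ and /t/) is unaffected → [v].
/t/ (between /v/ and /a/) is in the target of rule 4 but the environment (word-finally) is not met → [t].
/a/ meets the environment for rule 1 (before a voiced consonant) → [aː].
/j/ (between /a/ and /f/): no rule targets it → [j].
/f/ (between /j/ and /u/): rule 2 targets it, but not between two vowels → unchanged [f].
/u/ (between /f/ and /j/): before a voiced consonant, so rule 1 applies → [uː].
/j/ (between /u/ and /i/): no rule targets it → [j].
/i/ meets the environment for rule 1 (before a voiced consonant) → [iː].
/w/ (word-final): no rule targets it → [w].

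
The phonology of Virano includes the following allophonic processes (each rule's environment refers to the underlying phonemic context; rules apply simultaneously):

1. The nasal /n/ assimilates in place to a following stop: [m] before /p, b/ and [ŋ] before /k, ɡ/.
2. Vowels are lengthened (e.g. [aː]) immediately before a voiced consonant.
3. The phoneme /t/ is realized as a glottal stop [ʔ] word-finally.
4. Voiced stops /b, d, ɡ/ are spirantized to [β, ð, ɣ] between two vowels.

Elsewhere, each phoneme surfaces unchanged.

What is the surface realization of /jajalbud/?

/j/ — not in any rule's target class → [j].
/a/ — between /j/ and /j/, before a voiced consonant — surfaces as [aː] (rule 2).
/j/ (between /a/ and /a/): no rule targets it → [j].
/a/ meets the environment for rule 2 (before a voiced consonant) → [aː].
/l/ stays [l].
/b/ — between /l/ and /u/; rule 4 does not apply here → [b].
/u/ meets the environment for rule 2 (before a voiced consonant) → [uː].
/d/ — word-final; rule 4 does not apply here → [d].

[jaːjaːlbuːd]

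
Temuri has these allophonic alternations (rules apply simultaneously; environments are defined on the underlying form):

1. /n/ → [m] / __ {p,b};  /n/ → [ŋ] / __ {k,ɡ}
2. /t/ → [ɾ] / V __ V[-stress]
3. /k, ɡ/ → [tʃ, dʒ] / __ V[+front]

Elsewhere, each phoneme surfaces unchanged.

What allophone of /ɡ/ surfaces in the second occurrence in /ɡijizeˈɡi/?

[dʒ]

/ɡ/ meets the environment for rule 3 (before a front vowel) → [dʒ].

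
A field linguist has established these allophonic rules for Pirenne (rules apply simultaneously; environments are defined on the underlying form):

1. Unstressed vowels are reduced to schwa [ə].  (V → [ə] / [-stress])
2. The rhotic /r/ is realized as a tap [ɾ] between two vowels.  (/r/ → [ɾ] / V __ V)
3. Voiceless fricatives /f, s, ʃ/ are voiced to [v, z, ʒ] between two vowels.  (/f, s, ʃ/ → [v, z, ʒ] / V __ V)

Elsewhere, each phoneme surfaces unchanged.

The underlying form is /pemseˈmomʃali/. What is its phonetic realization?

/p/ — not in any rule's target class → [p].
/e/ — between /p/ and /m/, in an unstressed syllable — surfaces as [ə] (rule 1).
/m/ stays [m].
/s/ (between /m/ and /e/): rule 3 targets it, but not between two vowels → unchanged [s].
/e/ meets the environment for rule 1 (in an unstressed syllable) → [ə].
/m/ (between /e/ and /o/) is unaffected → [m].
/o/ (between /m/ and /m/) is in the target of rule 1 but the environment (in an unstressed syllable) is not met → [o].
/m/ stays [m].
/ʃ/ (between /m/ and /a/): rule 3 targets it, but not between two vowels → unchanged [ʃ].
/a/ (between /ʃ/ and /l/): in an unstressed syllable, so rule 1 applies → [ə].
/l/ (between /a/ and /i/): no rule targets it → [l].
/i/ (word-final): in an unstressed syllable, so rule 1 applies → [ə].

[pəmsəˈmomʃələ]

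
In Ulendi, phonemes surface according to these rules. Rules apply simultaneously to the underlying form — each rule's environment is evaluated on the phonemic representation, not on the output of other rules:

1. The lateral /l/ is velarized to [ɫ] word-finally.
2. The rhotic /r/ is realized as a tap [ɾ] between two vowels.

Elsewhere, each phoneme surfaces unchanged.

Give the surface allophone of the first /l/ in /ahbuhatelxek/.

[l]

/l/ (between /e/ and /x/) is in the target of rule 1 but the environment (word-finally) is not met → [l].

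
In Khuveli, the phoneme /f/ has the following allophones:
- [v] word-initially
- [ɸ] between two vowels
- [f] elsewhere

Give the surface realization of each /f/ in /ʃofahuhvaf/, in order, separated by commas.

[ɸ], [f]

Occurrence 1 (position 3): between two vowels → [ɸ].
Occurrence 2 (position 10): no conditioning environment matches → elsewhere allophone [f].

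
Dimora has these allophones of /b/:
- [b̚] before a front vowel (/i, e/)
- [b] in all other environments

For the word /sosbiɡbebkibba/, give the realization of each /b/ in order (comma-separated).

[b̚], [b̚], [b], [b], [b]

Occurrence 1 (position 4): before a front vowel (/i, e/) → [b̚].
Occurrence 2 (position 7): before a front vowel (/i, e/) → [b̚].
Occurrence 3 (position 9): no conditioning environment matches → elsewhere allophone [b].
Occurrence 4 (position 12): no conditioning environment matches → elsewhere allophone [b].
Occurrence 5 (position 13): no conditioning environment matches → elsewhere allophone [b].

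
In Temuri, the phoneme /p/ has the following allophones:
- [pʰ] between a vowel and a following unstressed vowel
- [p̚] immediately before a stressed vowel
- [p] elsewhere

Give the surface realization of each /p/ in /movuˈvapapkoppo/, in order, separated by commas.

Occurrence 1 (position 7): between a vowel and a following unstressed vowel → [pʰ].
Occurrence 2 (position 9): no conditioning environment matches → elsewhere allophone [p].
Occurrence 3 (position 12): no conditioning environment matches → elsewhere allophone [p].
Occurrence 4 (position 13): no conditioning environment matches → elsewhere allophone [p].

[pʰ], [p], [p], [p]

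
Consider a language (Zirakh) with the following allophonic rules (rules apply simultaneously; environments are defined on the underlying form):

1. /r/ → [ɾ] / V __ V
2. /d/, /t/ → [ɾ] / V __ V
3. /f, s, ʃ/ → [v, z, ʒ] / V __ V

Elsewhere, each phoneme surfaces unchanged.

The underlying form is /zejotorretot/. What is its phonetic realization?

/t/ meets the environment for rule 2 (between two vowels) → [ɾ].
/r/ (between /o/ and /r/): rule 1 targets it, but not between two vowels → unchanged [r].
/r/ — between /r/ and /e/; rule 1 does not apply here → [r].
Rule 2 applies to /t/ (between /e/ and /o/: between two vowels) → [ɾ].
/t/ — word-final; rule 2 does not apply here → [t].

[zejoɾorreɾot]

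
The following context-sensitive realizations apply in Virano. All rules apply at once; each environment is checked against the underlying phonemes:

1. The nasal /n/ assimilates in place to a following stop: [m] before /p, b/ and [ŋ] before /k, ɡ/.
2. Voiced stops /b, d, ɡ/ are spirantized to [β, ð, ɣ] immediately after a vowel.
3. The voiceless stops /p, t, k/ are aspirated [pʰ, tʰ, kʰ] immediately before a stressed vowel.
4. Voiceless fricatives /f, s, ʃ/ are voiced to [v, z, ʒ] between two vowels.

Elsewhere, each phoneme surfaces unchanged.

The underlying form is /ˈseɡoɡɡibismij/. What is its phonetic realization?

[ˈseɣoɣɡiβismij]

/s/ (word-initial) is in the target of rule 4 but the environment (between two vowels) is not met → [s].
/e/ (between /s/ and /ɡ/): no rule targets it → [e].
/ɡ/ — between /e/ and /o/, immediately after a vowel — surfaces as [ɣ] (rule 2).
/o/ — not in any rule's target class → [o].
/ɡ/ — between /o/ and /ɡ/, immediately after a vowel — surfaces as [ɣ] (rule 2).
/ɡ/ (between /ɡ/ and /i/): rule 2 targets it, but not immediately after a vowel → unchanged [ɡ].
/i/ (between /ɡ/ and /b/): no rule targets it → [i].
Rule 2 applies to /b/ (between /i/ and /i/: immediately after a vowel) → [β].
/i/ (between /b/ and /s/): no rule targets it → [i].
/s/ (between /i/ and /m/): rule 4 targets it, but not between two vowels → unchanged [s].
/m/ (between /s/ and /i/) is unaffected → [m].
/i/ — not in any rule's target class → [i].
/j/ stays [j].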